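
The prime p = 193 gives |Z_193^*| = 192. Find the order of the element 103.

The order of 103 must divide p − 1 = 192 = 2^6 · 3.
Divisors: 1, 2, 3, 4, 6, 8, 12, 16, 24, 32, 48, 64, 96, 192.
Check each in increasing order: 103^1 ≡ 103;  103^2 ≡ 187;  103^3 ≡ 154;  103^4 ≡ 36;  103^6 ≡ 170;  103^8 ≡ 138;  103^12 ≡ 143;  103^16 ≡ 130;  103^24 ≡ 184;  103^32 ≡ 109;  103^48 ≡ 81;  103^64 ≡ 108;  103^96 ≡ 192;  103^192 ≡ 1.
Smallest exponent giving 1 is 192.

192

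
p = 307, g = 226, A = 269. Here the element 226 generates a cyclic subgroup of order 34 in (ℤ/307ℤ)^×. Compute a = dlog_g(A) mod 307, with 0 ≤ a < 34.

6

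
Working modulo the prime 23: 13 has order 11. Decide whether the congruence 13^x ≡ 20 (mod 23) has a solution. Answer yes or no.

⟨13⟩ has order 11; its elements mod 23 are {1, 2, 3, 4, 6, 8, 9, 12, 13, 16, 18}.
20 is not in this set.

no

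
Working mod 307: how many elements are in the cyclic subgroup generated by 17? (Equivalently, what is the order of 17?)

3

The order of 17 must divide p − 1 = 306 = 2 · 3^2 · 17.
Divisors: 1, 2, 3, 6, 9, 17, 18, 34, 51, 102, 153, 306.
Check each in increasing order: 17^1 ≡ 17;  17^2 ≡ 289;  17^3 ≡ 1.
Smallest exponent giving 1 is 3.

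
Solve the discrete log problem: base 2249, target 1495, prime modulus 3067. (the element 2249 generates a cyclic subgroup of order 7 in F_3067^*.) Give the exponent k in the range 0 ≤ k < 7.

4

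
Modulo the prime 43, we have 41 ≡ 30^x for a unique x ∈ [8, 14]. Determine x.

12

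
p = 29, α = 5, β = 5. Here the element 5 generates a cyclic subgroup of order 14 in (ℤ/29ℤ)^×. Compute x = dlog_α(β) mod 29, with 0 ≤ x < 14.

1

Successive powers of 5 modulo 29:
  5^0=1  5^1=5
So 5^1 ≡ 5 (mod 29), giving x = 1.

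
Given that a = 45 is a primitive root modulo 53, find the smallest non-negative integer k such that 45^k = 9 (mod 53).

46

Baby-step giant-step with m = ceil(sqrt(52)) = 8.
Baby table (45^j mod 53 for j=0..7):
  0:1  1:45  2:11  3:18  4:15  5:39  6:6  7:5
Giant step factor: 45^(-8) ≡ 49 (mod 53).
Scan 9·49^i mod 53 for i = 0, 1, …:
  i=0: 9   i=1: 17   i=2: 38   i=3: 7
  i=4: 25   i=5: 6
Match at i=5, j=6: k = 5·8 + 6 = 46.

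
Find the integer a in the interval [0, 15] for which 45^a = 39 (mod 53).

5

Compute 45^0 mod 53 = 1, then multiply by 45 repeatedly:
  45^0=1  45^1=45  45^2=11  45^3=18  45^4=15
  45^5=39
Found 39 at exponent 5.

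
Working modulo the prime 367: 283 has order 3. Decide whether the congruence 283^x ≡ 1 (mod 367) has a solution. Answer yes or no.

1 ∈ ⟨283⟩ iff 1^3 ≡ 1 (mod 367), since |⟨283⟩| = 3.
1^3 mod 367 = 1.
Since 1 = 1, 1 lies in the subgroup.

yes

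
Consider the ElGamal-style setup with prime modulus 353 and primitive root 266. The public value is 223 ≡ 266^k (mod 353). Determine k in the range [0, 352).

226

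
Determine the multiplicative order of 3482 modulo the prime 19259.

19258

The order of 3482 must divide p − 1 = 19258 = 2 · 9629.
Divisors: 1, 2, 9629, 19258.
Check each in increasing order: 3482^1 ≡ 3482;  3482^2 ≡ 10413;  3482^9629 ≡ 19258;  3482^19258 ≡ 1.
Smallest exponent giving 1 is 19258.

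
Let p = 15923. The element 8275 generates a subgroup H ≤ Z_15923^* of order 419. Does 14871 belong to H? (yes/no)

yes

14871 ∈ ⟨8275⟩ iff 14871^419 ≡ 1 (mod 15923), since |⟨8275⟩| = 419.
14871^419 mod 15923 = 1.
Since 1 = 1, 14871 lies in the subgroup.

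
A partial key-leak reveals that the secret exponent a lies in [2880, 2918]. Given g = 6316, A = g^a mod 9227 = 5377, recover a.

2884

Compute 6316^2880 mod 9227 = 3497, then multiply by 6316 repeatedly:
  6316^2880=3497  6316^2881=6841  6316^2882=6942  6316^2883=8195  6316^2884=5377
Found 5377 at exponent 2884.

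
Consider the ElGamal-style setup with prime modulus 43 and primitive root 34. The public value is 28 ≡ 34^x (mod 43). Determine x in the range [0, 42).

13

Successive powers of 34 modulo 43:
  34^0=1  34^1=34  34^2=38  34^3=2  34^4=25  34^5=33
  34^6=4  34^7=7  34^8=23  34^9=8  34^10=14  34^11=3
  34^12=16  34^13=28
So 34^13 ≡ 28 (mod 43), giving x = 13.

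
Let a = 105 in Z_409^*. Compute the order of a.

The order of 105 must divide p − 1 = 408 = 2^3 · 3 · 17.
Divisors: 1, 2, 3, 4, 6, 8, 12, 17, 24, 34, 51, 68, 102, 136, 204, 408.
Check each in increasing order: 105^1 ≡ 105;  105^2 ≡ 391;  105^3 ≡ 155;  105^4 ≡ 324;  105^6 ≡ 303;  105^8 ≡ 272;  105^12 ≡ 193;  105^17 ≡ 183;  105^24 ≡ 30;  105^34 ≡ 360;  105^51 ≡ 31;  105^68 ≡ 356;  105^102 ≡ 143;  105^136 ≡ 355;  105^204 ≡ 408;  105^408 ≡ 1.
Smallest exponent giving 1 is 408.

408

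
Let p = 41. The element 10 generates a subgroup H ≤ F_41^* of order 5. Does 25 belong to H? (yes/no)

no

⟨10⟩ has order 5; its elements mod 41 are {1, 10, 16, 18, 37}.
25 is not in this set.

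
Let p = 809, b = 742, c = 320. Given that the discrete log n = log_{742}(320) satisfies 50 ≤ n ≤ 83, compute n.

62

Compute 742^50 mod 809 = 93, then multiply by 742 repeatedly:
  742^50=93  742^51=241  742^52=33  742^53=216  742^54=90
  742^55=442  742^56=319  742^57=470  742^58=61  742^59=767
  742^60=387  742^61=768  742^62=320
Found 320 at exponent 62.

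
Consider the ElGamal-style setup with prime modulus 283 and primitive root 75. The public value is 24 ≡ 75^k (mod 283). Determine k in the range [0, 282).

Baby-step giant-step with m = ceil(sqrt(282)) = 17.
Baby table (75^j mod 283 for j=0..16):
  0:1  1:75  2:248  3:205  4:93  5:183  6:141  7:104
  8:159  9:39  10:95  11:50  12:71  13:231  14:62  15:122
  16:94
Giant step factor: 75^(-17) ≡ 249 (mod 283).
Scan 24·249^i mod 283 for i = 0, 1, …:
  i=0: 24   i=1: 33   i=2: 10   i=3: 226
  i=4: 240   i=5: 47   i=6: 100   i=7: 279
  i=8: 136   i=9: 187     …   i=13: 172
  i=14: 95
Match at i=14, j=10: k = 14·17 + 10 = 248.

248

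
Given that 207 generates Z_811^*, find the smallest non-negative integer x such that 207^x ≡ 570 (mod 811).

648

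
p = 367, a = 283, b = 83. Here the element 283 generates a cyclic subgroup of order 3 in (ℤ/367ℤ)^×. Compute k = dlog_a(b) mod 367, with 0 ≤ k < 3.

2

Successive powers of 283 modulo 367:
  283^0=1  283^1=283  283^2=83
So 283^2 ≡ 83 (mod 367), giving k = 2.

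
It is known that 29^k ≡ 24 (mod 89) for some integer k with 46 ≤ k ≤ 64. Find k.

Compute 29^46 mod 89 = 49, then multiply by 29 repeatedly:
  29^46=49  29^47=86  29^48=2  29^49=58  29^50=80
  29^51=6  29^52=85  29^53=62  29^54=18  29^55=77
  29^56=8  29^57=54  29^58=53  29^59=24
Found 24 at exponent 59.

59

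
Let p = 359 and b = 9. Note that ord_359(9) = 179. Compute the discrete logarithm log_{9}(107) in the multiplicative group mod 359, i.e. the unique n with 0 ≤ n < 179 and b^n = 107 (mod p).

161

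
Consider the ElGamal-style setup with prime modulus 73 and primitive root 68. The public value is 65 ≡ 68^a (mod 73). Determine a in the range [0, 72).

Baby-step giant-step with m = ceil(sqrt(72)) = 9.
Baby table (68^j mod 73 for j=0..8):
  0:1  1:68  2:25  3:21  4:41  5:14  6:3  7:58
  8:2
Giant step factor: 68^(-9) ≡ 51 (mod 73).
Scan 65·51^i mod 73 for i = 0, 1, …:
  i=0: 65   i=1: 30   i=2: 70   i=3: 66
  i=4: 8   i=5: 43   i=6: 3
Match at i=6, j=6: a = 6·9 + 6 = 60.

60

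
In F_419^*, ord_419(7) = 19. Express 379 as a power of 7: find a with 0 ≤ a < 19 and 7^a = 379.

11

Successive powers of 7 modulo 419:
  7^0=1  7^1=7  7^2=49  7^3=343  7^4=306  7^5=47
  7^6=329  7^7=208  7^8=199  7^9=136  7^10=114  7^11=379
So 7^11 ≡ 379 (mod 419), giving a = 11.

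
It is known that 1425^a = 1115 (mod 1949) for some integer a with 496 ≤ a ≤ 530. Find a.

Compute 1425^496 mod 1949 = 1765, then multiply by 1425 repeatedly:
  1425^496=1765  1425^497=915  1425^498=1943  1425^499=1195  1425^500=1398
  1425^501=272  1425^502=1698  1425^503=941  1425^504=13  1425^505=984
  1425^506=869  1425^507=710  1425^508=219  1425^509=235  1425^510=1596
  1425^511=1766  1425^512=391  1425^513=1710  1425^514=500  1425^515=1115
Found 1115 at exponent 515.

515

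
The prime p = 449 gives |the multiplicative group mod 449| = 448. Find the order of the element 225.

224

The order of 225 must divide p − 1 = 448 = 2^6 · 7.
Divisors: 1, 2, 4, 7, 8, 14, 16, 28, 32, 56, 64, 112, 224, 448.
Check each in increasing order: 225^1 ≡ 225;  225^2 ≡ 337;  225^4 ≡ 421;  225^7 ≡ 221;  225^8 ≡ 335;  225^14 ≡ 349;  225^16 ≡ 424;  225^28 ≡ 122;  225^32 ≡ 176;  225^56 ≡ 67;  225^64 ≡ 444;  225^112 ≡ 448;  225^224 ≡ 1.
Smallest exponent giving 1 is 224.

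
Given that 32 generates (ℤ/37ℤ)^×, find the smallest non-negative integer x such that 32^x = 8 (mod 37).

15

Successive powers of 32 modulo 37:
  32^0=1  32^1=32  32^2=25  32^3=23  32^4=33  32^5=20
  32^6=11  32^7=19  32^8=16  32^9=31  32^10=30  32^11=35
  32^12=10  32^13=24  32^14=28  32^15=8
So 32^15 ≡ 8 (mod 37), giving x = 15.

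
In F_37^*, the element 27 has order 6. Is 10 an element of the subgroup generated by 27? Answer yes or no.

yes

10 ∈ ⟨27⟩ iff 10^6 ≡ 1 (mod 37), since |⟨27⟩| = 6.
10^6 mod 37 = 1.
Since 1 = 1, 10 lies in the subgroup.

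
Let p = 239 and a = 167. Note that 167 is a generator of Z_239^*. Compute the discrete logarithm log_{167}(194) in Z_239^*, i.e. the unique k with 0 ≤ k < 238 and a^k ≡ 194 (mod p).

93

Baby-step giant-step with m = ceil(sqrt(238)) = 16.
Baby table (167^j mod 239 for j=0..15):
  0:1  1:167  2:165  3:70  4:218  5:78  6:120  7:203
  8:202  9:35  10:109  11:39  12:60  13:221  14:101  15:137
Giant step factor: 167^(-16) ≡ 125 (mod 239).
Scan 194·125^i mod 239 for i = 0, 1, …:
  i=0: 194   i=1: 111   i=2: 13   i=3: 191
  i=4: 214   i=5: 221
Match at i=5, j=13: k = 5·16 + 13 = 93.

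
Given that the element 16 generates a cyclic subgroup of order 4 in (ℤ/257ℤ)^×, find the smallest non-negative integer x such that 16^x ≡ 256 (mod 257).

2

Successive powers of 16 modulo 257:
  16^0=1  16^1=16  16^2=256
So 16^2 ≡ 256 (mod 257), giving x = 2.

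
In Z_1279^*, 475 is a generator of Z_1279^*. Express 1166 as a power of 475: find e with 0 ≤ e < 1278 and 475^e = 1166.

Baby-step giant-step with m = ceil(sqrt(1278)) = 36.
Baby table (475^j mod 1279 for j=0..35):
  0:1  1:475  2:521  3:628  4:293  5:1043  6:452  7:1107
  8:156  9:1197  10:699  11:764  12:943  13:275  14:167  15:27
  16:35  17:1277  18:329  19:237  20:23  21:693  22:472  23:375
  24:344  25:967  26:164  27:1160  28:1030  29:672  30:729  31:945
  32:1225  33:1209  34:4  35:621
Giant step factor: 475^(-36) ≡ 796 (mod 1279).
Scan 1166·796^i mod 1279 for i = 0, 1, …:
  i=0: 1166   i=1: 861   i=2: 1091   i=3: 1274
  i=4: 1136   i=5: 3   i=6: 1109   i=7: 254
  i=8: 102   i=9: 615     …   i=15: 1095
  i=16: 621
Match at i=16, j=35: e = 16·36 + 35 = 611.

611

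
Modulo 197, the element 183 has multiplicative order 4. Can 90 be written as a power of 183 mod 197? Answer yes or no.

⟨183⟩ has order 4; its elements mod 197 are {1, 14, 183, 196}.
90 is not in this set.

no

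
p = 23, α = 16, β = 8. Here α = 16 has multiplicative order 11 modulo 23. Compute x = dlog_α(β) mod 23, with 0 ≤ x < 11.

9

Successive powers of 16 modulo 23:
  16^0=1  16^1=16  16^2=3  16^3=2  16^4=9  16^5=6
  16^6=4  16^7=18  16^8=12  16^9=8
So 16^9 ≡ 8 (mod 23), giving x = 9.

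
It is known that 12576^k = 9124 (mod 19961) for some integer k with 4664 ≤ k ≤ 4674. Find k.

4674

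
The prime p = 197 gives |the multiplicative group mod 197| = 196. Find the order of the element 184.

196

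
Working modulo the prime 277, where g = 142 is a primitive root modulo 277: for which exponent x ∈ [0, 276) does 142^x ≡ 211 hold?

Baby-step giant-step with m = ceil(sqrt(276)) = 17.
Baby table (142^j mod 277 for j=0..16):
  0:1  1:142  2:220  3:216  4:202  5:153  6:120  7:143
  8:85  9:159  10:141  11:78  12:273  13:263  14:228  15:244
  16:23
Giant step factor: 142^(-17) ≡ 234 (mod 277).
Scan 211·234^i mod 277 for i = 0, 1, …:
  i=0: 211   i=1: 68   i=2: 123   i=3: 251
  i=4: 10   i=5: 124   i=6: 208   i=7: 197
  i=8: 116   i=9: 275   i=10: 86   i=11: 180
  i=12: 16   i=13: 143
Match at i=13, j=7: x = 13·17 + 7 = 228.

228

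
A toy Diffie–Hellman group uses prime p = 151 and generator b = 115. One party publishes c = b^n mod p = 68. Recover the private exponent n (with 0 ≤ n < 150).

24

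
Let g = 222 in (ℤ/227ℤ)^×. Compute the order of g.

The order of 222 must divide p − 1 = 226 = 2 · 113.
Divisors: 1, 2, 113, 226.
Check each in increasing order: 222^1 ≡ 222;  222^2 ≡ 25;  222^113 ≡ 1.
Smallest exponent giving 1 is 113.

113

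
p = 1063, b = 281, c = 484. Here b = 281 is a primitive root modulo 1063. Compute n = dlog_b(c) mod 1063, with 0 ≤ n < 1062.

Baby-step giant-step with m = ceil(sqrt(1062)) = 33.
Baby table (281^j mod 1063 for j=0..32):
  0:1  1:281  2:299  3:42  4:109  5:865  6:701  7:326
  8:188  9:741  10:936  11:455  12:295  13:1044  14:1039  15:697
  16:265  17:55  18:573  19:500  20:184  21:680  22:803  23:287
  24:922  25:773  26:361  27:456  28:576  29:280  30:18  31:806
  32:67
Giant step factor: 281^(-33) ≡ 277 (mod 1063).
Scan 484·277^i mod 1063 for i = 0, 1, …:
  i=0: 484   i=1: 130   i=2: 931   i=3: 641
  i=4: 36   i=5: 405   i=6: 570   i=7: 566
  i=8: 521   i=9: 812   i=10: 631   i=11: 455
Match at i=11, j=11: n = 11·33 + 11 = 374.

374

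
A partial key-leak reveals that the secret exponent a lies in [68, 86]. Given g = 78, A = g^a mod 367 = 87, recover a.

Compute 78^68 mod 367 = 41, then multiply by 78 repeatedly:
  78^68=41  78^69=262  78^70=251  78^71=127  78^72=364
  78^73=133  78^74=98  78^75=304  78^76=224  78^77=223
  78^78=145  78^79=300  78^80=279  78^81=109  78^82=61
  78^83=354  78^84=87
Found 87 at exponent 84.

84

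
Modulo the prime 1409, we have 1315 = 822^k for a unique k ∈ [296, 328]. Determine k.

303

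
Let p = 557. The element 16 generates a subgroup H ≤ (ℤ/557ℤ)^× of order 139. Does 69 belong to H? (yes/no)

yes

69 ∈ ⟨16⟩ iff 69^139 ≡ 1 (mod 557), since |⟨16⟩| = 139.
69^139 mod 557 = 1.
Since 1 = 1, 69 lies in the subgroup.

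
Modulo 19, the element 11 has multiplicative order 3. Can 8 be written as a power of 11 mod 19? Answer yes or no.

⟨11⟩ has order 3; its elements mod 19 are {1, 7, 11}.
8 is not in this set.

no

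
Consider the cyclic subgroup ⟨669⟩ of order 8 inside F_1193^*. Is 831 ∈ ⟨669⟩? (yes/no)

831 ∈ ⟨669⟩ iff 831^8 ≡ 1 (mod 1193), since |⟨669⟩| = 8.
831^8 mod 1193 = 1.
Since 1 = 1, 831 lies in the subgroup.

yes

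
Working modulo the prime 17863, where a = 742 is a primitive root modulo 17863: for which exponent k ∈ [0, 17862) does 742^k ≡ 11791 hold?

Baby-step giant-step with m = ceil(sqrt(17862)) = 134.
Baby table (742^j mod 17863 for j=0..133):
  0:1  1:742  2:14674  3:9541  4:5674  5:12303  6:833  7:10744
  8:5150  9:16481  10:10610  11:12900  12:15095  13:389  14:2830  15:9889
  16:13808  17:10037  18:16446  19:2503  20:17337  21:2694  22:16155  23:937
  24:16460  25:12891  26:8417  27:11227  28:6276  29:12412  30:10259  31:2540
  32:9065  33:9742  34:11912  35:14382  36:7233  37:7986  38:12959  39:5284
  40:8731  41:11996  42:5258  43:7302  44:5595  45:7274  46:2682  47:7251
  48:3479  49:9146  50:16255  51:3685  52:1231  53:2389  54:4201  55:8980
  56:261  57:15032  58:7232  59:7244  60:16148  61:13606  62:3057  63:17556
  64:4425  65:14421  66:445  67:8656  68:9935  69:12214  70:6247  71:8757
  72:13425  73:11659  74:5286  75:10215  76:5618  77:6477  78:787  79:12338
  80:8940  81:6307  82:17551  83:715  84:12503  85:6329  86:16012  87:2009
  88:8049  89:6116  90:870  91:2472  92:12198  93:12238  94:6192  95:3673
  96:10190  97:4931  98:14750  99:12344  100:13392  101:5036  102:3345  103:16896
  104:14869  105:11327  106:9024  107:15046  108:17620  109:16187  110:6818  111:3727
  112:14532  113:11355  114:11937  115:15069  116:16823  117:14292  118:11905  119:9188
  120:11693  121:12651  122:8967  123:8478  124:2900  125:8240  126:4934  127:16976
  128:2777  129:6289  130:4195  131:4528  132:1532  133:11375
Giant step factor: 742^(-134) ≡ 9697 (mod 17863).
Scan 11791·9697^i mod 17863 for i = 0, 1, …:
  i=0: 11791   i=1: 14127   i=2: 16035   i=3: 11843
  i=4: 344   i=5: 13250   i=6: 14554   i=7: 12438
  i=8: 310   i=9: 5086     …   i=126: 1638
  i=127: 3479
Match at i=127, j=48: k = 127·134 + 48 = 17066.

17066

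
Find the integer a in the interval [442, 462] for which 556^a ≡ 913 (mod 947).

Compute 556^442 mod 947 = 255, then multiply by 556 repeatedly:
  556^442=255  556^443=677  556^444=453  556^445=913
Found 913 at exponent 445.

445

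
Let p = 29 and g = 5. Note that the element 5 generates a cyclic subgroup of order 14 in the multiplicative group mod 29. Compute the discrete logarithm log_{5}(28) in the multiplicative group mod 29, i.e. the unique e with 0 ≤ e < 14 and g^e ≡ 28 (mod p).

7

Successive powers of 5 modulo 29:
  5^0=1  5^1=5  5^2=25  5^3=9  5^4=16  5^5=22
  5^6=23  5^7=28
So 5^7 ≡ 28 (mod 29), giving e = 7.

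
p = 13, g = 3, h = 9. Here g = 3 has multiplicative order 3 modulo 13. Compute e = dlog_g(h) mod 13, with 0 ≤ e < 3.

2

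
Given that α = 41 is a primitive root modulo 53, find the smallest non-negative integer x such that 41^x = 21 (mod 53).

Baby-step giant-step with m = ceil(sqrt(52)) = 8.
Baby table (41^j mod 53 for j=0..7):
  0:1  1:41  2:38  3:21  4:13  5:3  6:17  7:8
Giant step factor: 41^(-8) ≡ 16 (mod 53).
Scan 21·16^i mod 53 for i = 0, 1, …:
  i=0: 21
Match at i=0, j=3: x = 0·8 + 3 = 3.

3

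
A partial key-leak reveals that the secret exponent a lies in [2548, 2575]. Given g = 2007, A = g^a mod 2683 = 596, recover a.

2554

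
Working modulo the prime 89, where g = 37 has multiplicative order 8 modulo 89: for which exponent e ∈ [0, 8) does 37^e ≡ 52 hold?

5

Successive powers of 37 modulo 89:
  37^0=1  37^1=37  37^2=34  37^3=12  37^4=88  37^5=52
So 37^5 ≡ 52 (mod 89), giving e = 5.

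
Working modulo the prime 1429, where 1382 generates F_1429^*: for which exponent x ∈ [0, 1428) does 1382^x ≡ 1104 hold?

Baby-step giant-step with m = ceil(sqrt(1428)) = 38.
Baby table (1382^j mod 1429 for j=0..37):
  0:1  1:1382  2:780  3:494  4:1075  5:919  6:1106  7:891
  8:993  9:486  10:22  11:395  12:12  13:865  14:786  15:212
  16:39  17:1025  18:411  19:689  20:484  21:116  22:264  23:453
  24:144  25:377  26:858  27:1115  28:468  29:868  30:645  31:1123
  32:92  33:1392  34:310  35:1149  36:299  37:237
Giant step factor: 1382^(-38) ≡ 278 (mod 1429).
Scan 1104·278^i mod 1429 for i = 0, 1, …:
  i=0: 1104   i=1: 1106
Match at i=1, j=6: x = 1·38 + 6 = 44.

44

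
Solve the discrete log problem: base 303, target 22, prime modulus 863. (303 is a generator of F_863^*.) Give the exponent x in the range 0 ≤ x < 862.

227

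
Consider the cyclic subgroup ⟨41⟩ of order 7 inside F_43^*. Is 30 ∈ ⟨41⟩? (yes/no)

no

30 ∈ ⟨41⟩ iff 30^7 ≡ 1 (mod 43), since |⟨41⟩| = 7.
30^7 mod 43 = 7.
Since 7 ≠ 1, 30 does not lie in the subgroup.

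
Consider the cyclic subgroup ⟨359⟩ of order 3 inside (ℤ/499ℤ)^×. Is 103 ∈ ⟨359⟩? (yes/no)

no

⟨359⟩ has order 3; its elements mod 499 are {1, 139, 359}.
103 is not in this set.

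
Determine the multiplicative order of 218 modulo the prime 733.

61

The order of 218 must divide p − 1 = 732 = 2^2 · 3 · 61.
Divisors: 1, 2, 3, 4, 6, 12, 61, 122, 183, 244, 366, 732.
Check each in increasing order: 218^1 ≡ 218;  218^2 ≡ 612;  218^3 ≡ 10;  218^4 ≡ 714;  218^6 ≡ 100;  218^12 ≡ 471;  218^61 ≡ 1.
Smallest exponent giving 1 is 61.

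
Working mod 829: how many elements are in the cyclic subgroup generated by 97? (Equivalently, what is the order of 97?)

The order of 97 must divide p − 1 = 828 = 2^2 · 3^2 · 23.
Divisors: 1, 2, 3, 4, 6, 9, 12, 18, 23, 36, 46, 69, 92, 138, 207, 276, 414, 828.
Check each in increasing order: 97^1 ≡ 97;  97^2 ≡ 290;  97^3 ≡ 773;  97^4 ≡ 371;  97^6 ≡ 649;  97^9 ≡ 132;  97^12 ≡ 69;  97^18 ≡ 15;  97^23 ≡ 126;  97^36 ≡ 225;  97^46 ≡ 125;  97^69 ≡ 828;  97^92 ≡ 703;  97^138 ≡ 1.
Smallest exponent giving 1 is 138.

138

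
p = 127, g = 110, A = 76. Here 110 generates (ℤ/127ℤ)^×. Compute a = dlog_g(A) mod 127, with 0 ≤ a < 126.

6

Successive powers of 110 modulo 127:
  110^0=1  110^1=110  110^2=35  110^3=40  110^4=82  110^5=3
  110^6=76
So 110^6 ≡ 76 (mod 127), giving a = 6.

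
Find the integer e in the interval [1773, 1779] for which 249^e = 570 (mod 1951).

1779

Compute 249^1773 mod 1951 = 1934, then multiply by 249 repeatedly:
  249^1773=1934  249^1774=1620  249^1775=1474  249^1776=238  249^1777=732
  249^1778=825  249^1779=570
Found 570 at exponent 1779.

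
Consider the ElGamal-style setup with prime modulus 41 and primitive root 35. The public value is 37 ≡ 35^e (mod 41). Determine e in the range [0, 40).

32

Successive powers of 35 modulo 41:
  35^0=1  35^1=35  35^2=36  35^3=30  35^4=25  35^5=14
  35^6=39  35^7=12  35^8=10  35^9=22  35^10=32  35^11=13
  35^12=4  35^13=17  35^14=21  35^15=38  35^16=18  35^17=15
  35^18=33  35^19=7  35^20=40  35^21=6  35^22=5  35^23=11
  35^24=16  35^25=27  35^26=2  35^27=29  35^28=31  35^29=19
  35^30=9  35^31=28  35^32=37
So 35^32 ≡ 37 (mod 41), giving e = 32.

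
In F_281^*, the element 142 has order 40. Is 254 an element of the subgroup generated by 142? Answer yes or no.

no

254 ∈ ⟨142⟩ iff 254^40 ≡ 1 (mod 281), since |⟨142⟩| = 40.
254^40 mod 281 = 109.
Since 109 ≠ 1, 254 does not lie in the subgroup.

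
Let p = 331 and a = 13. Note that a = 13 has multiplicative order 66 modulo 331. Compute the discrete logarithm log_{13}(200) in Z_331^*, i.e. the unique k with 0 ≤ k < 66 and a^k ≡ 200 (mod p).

49

Baby-step giant-step with m = ceil(sqrt(66)) = 9.
Baby table (13^j mod 331 for j=0..8):
  0:1  1:13  2:169  3:211  4:95  5:242  6:167  7:185
  8:88
Giant step factor: 13^(-9) ≡ 57 (mod 331).
Scan 200·57^i mod 331 for i = 0, 1, …:
  i=0: 200   i=1: 146   i=2: 47   i=3: 31
  i=4: 112   i=5: 95
Match at i=5, j=4: k = 5·9 + 4 = 49.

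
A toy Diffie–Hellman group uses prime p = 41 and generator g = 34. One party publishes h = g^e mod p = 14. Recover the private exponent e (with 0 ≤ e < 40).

35

Successive powers of 34 modulo 41:
  34^0=1  34^1=34  34^2=8  34^3=26  34^4=23  34^5=3
  34^6=20  34^7=24  34^8=37  34^9=28  34^10=9  34^11=19
  34^12=31  34^13=29  34^14=2  34^15=27  34^16=16  34^17=11
  34^18=5  34^19=6  34^20=40  34^21=7  34^22=33  34^23=15
  34^24=18  34^25=38  34^26=21  34^27=17  34^28=4  34^29=13
  34^30=32  34^31=22  34^32=10  34^33=12  34^34=39  34^35=14
So 34^35 ≡ 14 (mod 41), giving e = 35.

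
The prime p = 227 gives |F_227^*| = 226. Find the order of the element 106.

226

The order of 106 must divide p − 1 = 226 = 2 · 113.
Divisors: 1, 2, 113, 226.
Check each in increasing order: 106^1 ≡ 106;  106^2 ≡ 113;  106^113 ≡ 226;  106^226 ≡ 1.
Smallest exponent giving 1 is 226.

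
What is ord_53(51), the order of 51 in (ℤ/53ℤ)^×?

The order of 51 must divide p − 1 = 52 = 2^2 · 13.
Divisors: 1, 2, 4, 13, 26, 52.
Check each in increasing order: 51^1 ≡ 51;  51^2 ≡ 4;  51^4 ≡ 16;  51^13 ≡ 23;  51^26 ≡ 52;  51^52 ≡ 1.
Smallest exponent giving 1 is 52.

52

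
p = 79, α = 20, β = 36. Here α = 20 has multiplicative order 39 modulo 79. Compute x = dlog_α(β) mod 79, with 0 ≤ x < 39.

28

Successive powers of 20 modulo 79:
  20^0=1  20^1=20  20^2=5  20^3=21  20^4=25  20^5=26
  20^6=46  20^7=51  20^8=72  20^9=18  20^10=44  20^11=11
  20^12=62  20^13=55  20^14=73  20^15=38  20^16=49  20^17=32
  20^18=8  20^19=2  20^20=40  20^21=10  20^22=42  20^23=50
  20^24=52  20^25=13  20^26=23  20^27=65  20^28=36
So 20^28 ≡ 36 (mod 79), giving x = 28.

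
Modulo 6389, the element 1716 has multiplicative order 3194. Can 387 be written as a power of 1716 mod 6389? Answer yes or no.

387 ∈ ⟨1716⟩ iff 387^3194 ≡ 1 (mod 6389), since |⟨1716⟩| = 3194.
387^3194 mod 6389 = 1.
Since 1 = 1, 387 lies in the subgroup.

yes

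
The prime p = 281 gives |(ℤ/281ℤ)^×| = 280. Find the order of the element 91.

The order of 91 must divide p − 1 = 280 = 2^3 · 5 · 7.
Divisors: 1, 2, 4, 5, 7, 8, 10, 14, 20, 28, 35, 40, 56, 70, 140, 280.
Check each in increasing order: 91^1 ≡ 91;  91^2 ≡ 132;  91^4 ≡ 2;  91^5 ≡ 182;  91^7 ≡ 139;  91^8 ≡ 4;  91^10 ≡ 247;  91^14 ≡ 213;  91^20 ≡ 32;  91^28 ≡ 128;  91^35 ≡ 89;  91^40 ≡ 181;  91^56 ≡ 86;  91^70 ≡ 53;  91^140 ≡ 280;  91^280 ≡ 1.
Smallest exponent giving 1 is 280.

280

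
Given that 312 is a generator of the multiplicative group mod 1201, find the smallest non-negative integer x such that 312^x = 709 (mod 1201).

469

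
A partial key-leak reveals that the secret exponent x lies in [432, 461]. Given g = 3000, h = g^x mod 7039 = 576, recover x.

440

Compute 3000^432 mod 7039 = 5569, then multiply by 3000 repeatedly:
  3000^432=5569  3000^433=3453  3000^434=4631  3000^435=5053  3000^436=4033
  3000^437=5998  3000^438=2316  3000^439=507  3000^440=576
Found 576 at exponent 440.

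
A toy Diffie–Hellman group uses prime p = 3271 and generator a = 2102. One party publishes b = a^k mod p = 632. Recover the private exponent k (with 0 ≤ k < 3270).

3173

Baby-step giant-step with m = ceil(sqrt(3270)) = 58.
Baby table (2102^j mod 3271 for j=0..57):
  0:1  1:2102  2:2554  3:797  4:542  5:976  6:635  7:202
  8:2645  9:2361  10:715  11:1541  12:892  13:701  14:1552  15:1117
  16:2627  17:506  18:537  19:279  20:949  21:2759  22:3206  23:752
  24:811  25:531  26:751  27:1980  28:1248  29:3225  30:1438  31:272
  32:2590  33:1236  34:898  35:229  36:521  37:2628  38:2608  39:3091
  40:1076  41:1491  42:464  43:570  44:954  45:185  46:2892  47:1466
  48:250  49:2140  50:655  51:2990  52:1389  53:1946  54:1742  55:1435
  56:508  57:1470
Giant step factor: 2102^(-58) ≡ 725 (mod 3271).
Scan 632·725^i mod 3271 for i = 0, 1, …:
  i=0: 632   i=1: 260   i=2: 2053   i=3: 120
  i=4: 1954   i=5: 307   i=6: 147   i=7: 1903
  i=8: 2584   i=9: 2388     …   i=53: 1712
  i=54: 1491
Match at i=54, j=41: k = 54·58 + 41 = 3173.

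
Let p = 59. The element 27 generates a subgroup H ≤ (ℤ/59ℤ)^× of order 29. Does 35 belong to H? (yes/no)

35 ∈ ⟨27⟩ iff 35^29 ≡ 1 (mod 59), since |⟨27⟩| = 29.
35^29 mod 59 = 1.
Since 1 = 1, 35 lies in the subgroup.

yes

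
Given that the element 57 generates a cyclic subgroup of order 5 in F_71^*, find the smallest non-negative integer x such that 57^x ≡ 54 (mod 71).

Successive powers of 57 modulo 71:
  57^0=1  57^1=57  57^2=54
So 57^2 ≡ 54 (mod 71), giving x = 2.

2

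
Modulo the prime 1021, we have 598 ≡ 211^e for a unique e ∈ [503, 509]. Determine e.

Compute 211^503 mod 1021 = 519, then multiply by 211 repeatedly:
  211^503=519  211^504=262  211^505=148  211^506=598
Found 598 at exponent 506.

506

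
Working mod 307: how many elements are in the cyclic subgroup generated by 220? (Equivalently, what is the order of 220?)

The order of 220 must divide p − 1 = 306 = 2 · 3^2 · 17.
Divisors: 1, 2, 3, 6, 9, 17, 18, 34, 51, 102, 153, 306.
Check each in increasing order: 220^1 ≡ 220;  220^2 ≡ 201;  220^3 ≡ 12;  220^6 ≡ 144;  220^9 ≡ 193;  220^17 ≡ 20;  220^18 ≡ 102;  220^34 ≡ 93;  220^51 ≡ 18;  220^102 ≡ 17;  220^153 ≡ 306;  220^306 ≡ 1.
Smallest exponent giving 1 is 306.

306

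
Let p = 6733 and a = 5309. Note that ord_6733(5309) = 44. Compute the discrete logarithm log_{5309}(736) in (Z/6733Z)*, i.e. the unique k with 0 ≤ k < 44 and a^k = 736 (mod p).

40

Baby-step giant-step with m = ceil(sqrt(44)) = 7.
Baby table (5309^j mod 6733 for j=0..6):
  0:1  1:5309  2:1143  3:1754  4:247  5:5121  6:6268
Giant step factor: 5309^(-7) ≡ 4507 (mod 6733).
Scan 736·4507^i mod 6733 for i = 0, 1, …:
  i=0: 736   i=1: 4516   i=2: 6486   i=3: 4449
  i=4: 769   i=5: 5121
Match at i=5, j=5: k = 5·7 + 5 = 40.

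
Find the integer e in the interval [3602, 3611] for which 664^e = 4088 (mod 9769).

Compute 664^3602 mod 9769 = 7425, then multiply by 664 repeatedly:
  664^3602=7425  664^3603=6624  664^3604=2286  664^3605=3709  664^3606=988
  664^3607=1509  664^3608=5538  664^3609=4088
Found 4088 at exponent 3609.

3609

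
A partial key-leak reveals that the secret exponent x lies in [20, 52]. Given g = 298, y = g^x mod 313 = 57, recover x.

28

Compute 298^20 mod 313 = 230, then multiply by 298 repeatedly:
  298^20=230  298^21=306  298^22=105  298^23=303  298^24=150
  298^25=254  298^26=259  298^27=184  298^28=57
Found 57 at exponent 28.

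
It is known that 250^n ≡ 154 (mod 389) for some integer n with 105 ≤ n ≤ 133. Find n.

Compute 250^105 mod 389 = 186, then multiply by 250 repeatedly:
  250^105=186  250^106=209  250^107=124  250^108=269  250^109=342
  250^110=309  250^111=228  250^112=206  250^113=152  250^114=267
  250^115=231  250^116=178  250^117=154
Found 154 at exponent 117.

117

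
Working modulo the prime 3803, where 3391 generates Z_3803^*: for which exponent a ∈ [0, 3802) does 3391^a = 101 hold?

2673

Baby-step giant-step with m = ceil(sqrt(3802)) = 62.
Baby table (3391^j mod 3803 for j=0..61):
  0:1  1:3391  2:2412  3:2642  4:2957  5:2479  6:1659  7:1032
  8:752  9:2022  10:3596  11:1618  12:2712  13:738  14:184  15:252
  16:2660  17:3147  18:259  19:3579  20:1016  21:3541  22:1460  23:3157
  24:3745  25:1078  26:815  27:2687  28:3432  29:732  30:2656  31:992
  32:2020  33:617  34:597  35:1231  36:2430  37:2832  38:737  39:596
  40:1643  41:18  42:190  43:1583  44:1920  45:3787  46:2789  47:3241
  48:3364  49:2127  50:2169  51:77  52:2503  53:3180  54:1875  55:3312
  56:733  57:2244  58:3404  59:859  60:3574  61:3076
Giant step factor: 3391^(-62) ≡ 1083 (mod 3803).
Scan 101·1083^i mod 3803 for i = 0, 1, …:
  i=0: 101   i=1: 2899   i=2: 2142   i=3: 3759
  i=4: 1787   i=5: 3397   i=6: 1450   i=7: 3514
  i=8: 2662   i=9: 272     …   i=42: 928
  i=43: 1032
Match at i=43, j=7: a = 43·62 + 7 = 2673.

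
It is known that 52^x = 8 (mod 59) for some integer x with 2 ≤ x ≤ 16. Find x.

5

Compute 52^2 mod 59 = 49, then multiply by 52 repeatedly:
  52^2=49  52^3=11  52^4=41  52^5=8
Found 8 at exponent 5.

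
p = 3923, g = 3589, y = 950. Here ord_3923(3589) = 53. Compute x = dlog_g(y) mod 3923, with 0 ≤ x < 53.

Baby-step giant-step with m = ceil(sqrt(53)) = 8.
Baby table (3589^j mod 3923 for j=0..7):
  0:1  1:3589  2:1712  3:950  4:463  5:2278  6:210  7:474
Giant step factor: 3589^(-8) ≡ 829 (mod 3923).
Scan 950·829^i mod 3923 for i = 0, 1, …:
  i=0: 950
Match at i=0, j=3: x = 0·8 + 3 = 3.

3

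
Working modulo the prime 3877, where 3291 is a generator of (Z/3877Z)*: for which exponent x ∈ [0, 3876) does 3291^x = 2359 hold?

3191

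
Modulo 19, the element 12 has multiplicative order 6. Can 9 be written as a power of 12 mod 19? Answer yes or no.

9 ∈ ⟨12⟩ iff 9^6 ≡ 1 (mod 19), since |⟨12⟩| = 6.
9^6 mod 19 = 11.
Since 11 ≠ 1, 9 does not lie in the subgroup.

no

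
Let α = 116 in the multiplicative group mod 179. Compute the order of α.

89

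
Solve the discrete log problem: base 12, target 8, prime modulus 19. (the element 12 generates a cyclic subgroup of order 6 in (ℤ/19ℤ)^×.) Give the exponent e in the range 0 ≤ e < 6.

5

Successive powers of 12 modulo 19:
  12^0=1  12^1=12  12^2=11  12^3=18  12^4=7  12^5=8
So 12^5 ≡ 8 (mod 19), giving e = 5.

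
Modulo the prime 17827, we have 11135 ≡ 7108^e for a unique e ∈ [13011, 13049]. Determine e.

13021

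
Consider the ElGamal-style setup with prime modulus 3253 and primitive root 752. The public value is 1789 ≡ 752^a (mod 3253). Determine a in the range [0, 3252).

Baby-step giant-step with m = ceil(sqrt(3252)) = 58.
Baby table (752^j mod 3253 for j=0..57):
  0:1  1:752  2:2735  3:824  4:1578  5:2564  6:2352  7:2325
  8:1539  9:2513  10:3036  11:2719  12:1804  13:107  14:2392  15:3128
  16:337  17:2943  18:1096  19:1183  20:1547  21:2023  22:2145  23:2805
  24:1416  25:1101  26:1690  27:2210  28:2890  29:276  30:2613  31:164
  32:2967  33:2879  34:1763  35:1805  36:859  37:1874  38:699  39:1915
  40:2254  41:195  42:255  43:3086  44:1283  45:1928  46:2271  47:3220
  48:1208  49:829  50:2085  51:3227  52:3219  53:456  54:1347  55:1261
  56:1649  57:655
Giant step factor: 752^(-58) ≡ 2740 (mod 3253).
Scan 1789·2740^i mod 3253 for i = 0, 1, …:
  i=0: 1789   i=1: 2842   i=2: 2651   i=3: 3044
  i=4: 3121   i=5: 2656   i=6: 479   i=7: 1501
  i=8: 948   i=9: 1626     …   i=25: 2220
  i=26: 2943
Match at i=26, j=17: a = 26·58 + 17 = 1525.

1525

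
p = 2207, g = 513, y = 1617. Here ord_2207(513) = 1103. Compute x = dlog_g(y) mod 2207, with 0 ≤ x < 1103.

Baby-step giant-step with m = ceil(sqrt(1103)) = 34.
Baby table (513^j mod 2207 for j=0..33):
  0:1  1:513  2:536  3:1300  4:386  5:1595  6:1645  7:811
  8:1127  9:2124  10:1561  11:1859  12:243  13:1067  14:35  15:299
  16:1104  17:1360  18:268  19:650  20:193  21:1901  22:1926  23:1509
  24:1667  25:1062  26:1884  27:2033  28:1225  29:1637  30:1121  31:1253
  32:552  33:680
Giant step factor: 513^(-34) ≡ 280 (mod 2207).
Scan 1617·280^i mod 2207 for i = 0, 1, …:
  i=0: 1617   i=1: 325   i=2: 513
Match at i=2, j=1: x = 2·34 + 1 = 69.

69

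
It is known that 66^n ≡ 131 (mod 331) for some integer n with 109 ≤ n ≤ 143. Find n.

Compute 66^109 mod 331 = 160, then multiply by 66 repeatedly:
  66^109=160  66^110=299  66^111=205  66^112=290  66^113=273
  66^114=144  66^115=236  66^116=19  66^117=261  66^118=14
  66^119=262  66^120=80  66^121=315  66^122=268  66^123=145
  66^124=302  66^125=72  66^126=118  66^127=175  66^128=296
  66^129=7  66^130=131
Found 131 at exponent 130.

130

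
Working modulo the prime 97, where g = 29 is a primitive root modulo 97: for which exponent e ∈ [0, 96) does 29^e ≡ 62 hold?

Baby-step giant-step with m = ceil(sqrt(96)) = 10.
Baby table (29^j mod 97 for j=0..9):
  0:1  1:29  2:65  3:42  4:54  5:14  6:18  7:37
  8:6  9:77
Giant step factor: 29^(-10) ≡ 49 (mod 97).
Scan 62·49^i mod 97 for i = 0, 1, …:
  i=0: 62   i=1: 31   i=2: 64   i=3: 32
  i=4: 16   i=5: 8   i=6: 4   i=7: 2
  i=8: 1
Match at i=8, j=0: e = 8·10 + 0 = 80.

80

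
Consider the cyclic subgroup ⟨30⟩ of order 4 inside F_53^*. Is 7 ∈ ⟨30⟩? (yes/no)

7 ∈ ⟨30⟩ iff 7^4 ≡ 1 (mod 53), since |⟨30⟩| = 4.
7^4 mod 53 = 16.
Since 16 ≠ 1, 7 does not lie in the subgroup.

no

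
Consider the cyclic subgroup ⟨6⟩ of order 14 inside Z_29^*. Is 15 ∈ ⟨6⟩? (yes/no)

⟨6⟩ has order 14; its elements mod 29 are {1, 4, 5, 6, 7, 9, 13, 16, 20, 22, 23, 24, 25, 28}.
15 is not in this set.

no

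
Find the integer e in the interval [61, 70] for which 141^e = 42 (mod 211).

69

Compute 141^61 mod 211 = 207, then multiply by 141 repeatedly:
  141^61=207  141^62=69  141^63=23  141^64=78  141^65=26
  141^66=79  141^67=167  141^68=126  141^69=42
Found 42 at exponent 69.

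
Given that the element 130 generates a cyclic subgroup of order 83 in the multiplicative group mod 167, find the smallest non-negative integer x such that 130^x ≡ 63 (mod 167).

54

Baby-step giant-step with m = ceil(sqrt(83)) = 10.
Baby table (130^j mod 167 for j=0..9):
  0:1  1:130  2:33  3:115  4:87  5:121  6:32  7:152
  8:54  9:6
Giant step factor: 130^(-10) ≡ 85 (mod 167).
Scan 63·85^i mod 167 for i = 0, 1, …:
  i=0: 63   i=1: 11   i=2: 100   i=3: 150
  i=4: 58   i=5: 87
Match at i=5, j=4: x = 5·10 + 4 = 54.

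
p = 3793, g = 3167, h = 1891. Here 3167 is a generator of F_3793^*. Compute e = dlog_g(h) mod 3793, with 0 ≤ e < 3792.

Baby-step giant-step with m = ceil(sqrt(3792)) = 62.
Baby table (3167^j mod 3793 for j=0..61):
  0:1  1:3167  2:1197  3:1692  4:2848  5:3655  6:2942  7:1706
  8:1670  9:1448  10:79  11:3648  12:3531  13:913  14:1205  15:477
  16:1045  17:2019  18:2968  19:602  20:2448  21:3717  22:2060  23:60
  24:370  25:3546  26:2902  27:195  28:3099  29:2042  30:3742  31:1582
  32:3434  33:947  34:2679  35:3245  36:1678  37:233  38:2069  39:2012
  40:3557  41:3602  42:1983  43:2746  44:3026  45:2224  46:3600  47:3235
  48:352  49:3435  50:321  51:83  52:1144  53:733  54:95  55:1218
  56:3718  57:1434  58:1257  59:2062  60:2601  61:2764
Giant step factor: 3167^(-62) ≡ 1671 (mod 3793).
Scan 1891·1671^i mod 3793 for i = 0, 1, …:
  i=0: 1891   i=1: 292   i=2: 2428   i=3: 2471
  i=4: 2257   i=5: 1205
Match at i=5, j=14: e = 5·62 + 14 = 324.

324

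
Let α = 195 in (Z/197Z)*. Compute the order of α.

196

The order of 195 must divide p − 1 = 196 = 2^2 · 7^2.
Divisors: 1, 2, 4, 7, 14, 28, 49, 98, 196.
Check each in increasing order: 195^1 ≡ 195;  195^2 ≡ 4;  195^4 ≡ 16;  195^7 ≡ 69;  195^14 ≡ 33;  195^28 ≡ 104;  195^49 ≡ 14;  195^98 ≡ 196;  195^196 ≡ 1.
Smallest exponent giving 1 is 196.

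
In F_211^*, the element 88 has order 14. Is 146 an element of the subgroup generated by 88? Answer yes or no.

146 ∈ ⟨88⟩ iff 146^14 ≡ 1 (mod 211), since |⟨88⟩| = 14.
146^14 mod 211 = 55.
Since 55 ≠ 1, 146 does not lie in the subgroup.

no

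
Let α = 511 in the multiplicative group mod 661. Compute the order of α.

The order of 511 must divide p − 1 = 660 = 2^2 · 3 · 5 · 11.
Divisors: 1, 2, 3, 4, 5, 6, 10, 11, 12, 15, 20, 22, 30, 33, 44, 55, 60, 66, 110, 132, 165, 220, 330, 660.
Check each in increasing order: 511^1 ≡ 511;  511^2 ≡ 26;  511^3 ≡ 66;  511^4 ≡ 15;  511^5 ≡ 394;  511^6 ≡ 390;  511^10 ≡ 562;  511^11 ≡ 308;  511^12 ≡ 70;  511^15 ≡ 654;  511^20 ≡ 547;  511^22 ≡ 341;  511^30 ≡ 49;  511^33 ≡ 590;  511^44 ≡ 606;  511^55 ≡ 246;  511^60 ≡ 418;  511^66 ≡ 414;  511^110 ≡ 365;  511^132 ≡ 197;  511^165 ≡ 555;  511^220 ≡ 364;  511^330 ≡ 660;  511^660 ≡ 1.
Smallest exponent giving 1 is 660.

660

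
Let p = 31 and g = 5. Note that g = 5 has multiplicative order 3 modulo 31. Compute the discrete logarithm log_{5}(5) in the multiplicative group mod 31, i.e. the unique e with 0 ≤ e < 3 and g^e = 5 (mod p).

Successive powers of 5 modulo 31:
  5^0=1  5^1=5
So 5^1 ≡ 5 (mod 31), giving e = 1.

1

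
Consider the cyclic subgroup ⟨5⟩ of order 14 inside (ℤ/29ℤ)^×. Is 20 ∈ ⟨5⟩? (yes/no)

yes

⟨5⟩ has order 14; its elements mod 29 are {1, 4, 5, 6, 7, 9, 13, 16, 20, 22, 23, 24, 25, 28}.
20 is in this set.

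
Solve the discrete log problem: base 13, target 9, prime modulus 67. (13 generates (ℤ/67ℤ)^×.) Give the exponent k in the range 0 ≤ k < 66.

Baby-step giant-step with m = ceil(sqrt(66)) = 9.
Baby table (13^j mod 67 for j=0..8):
  0:1  1:13  2:35  3:53  4:19  5:46  6:62  7:2
  8:26
Giant step factor: 13^(-9) ≡ 45 (mod 67).
Scan 9·45^i mod 67 for i = 0, 1, …:
  i=0: 9   i=1: 3   i=2: 1
Match at i=2, j=0: k = 2·9 + 0 = 18.

18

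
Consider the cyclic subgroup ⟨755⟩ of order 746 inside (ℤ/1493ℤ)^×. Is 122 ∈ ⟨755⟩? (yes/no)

122 ∈ ⟨755⟩ iff 122^746 ≡ 1 (mod 1493), since |⟨755⟩| = 746.
122^746 mod 1493 = 1.
Since 1 = 1, 122 lies in the subgroup.

yes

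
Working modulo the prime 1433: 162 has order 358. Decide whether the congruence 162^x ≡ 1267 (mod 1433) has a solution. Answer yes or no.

no

1267 ∈ ⟨162⟩ iff 1267^358 ≡ 1 (mod 1433), since |⟨162⟩| = 358.
1267^358 mod 1433 = 891.
Since 891 ≠ 1, 1267 does not lie in the subgroup.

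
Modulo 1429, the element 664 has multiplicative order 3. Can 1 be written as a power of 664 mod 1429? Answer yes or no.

yes

⟨664⟩ has order 3; its elements mod 1429 are {1, 664, 764}.
1 is in this set.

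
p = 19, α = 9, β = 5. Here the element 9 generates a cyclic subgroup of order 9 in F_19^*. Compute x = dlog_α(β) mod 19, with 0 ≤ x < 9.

2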